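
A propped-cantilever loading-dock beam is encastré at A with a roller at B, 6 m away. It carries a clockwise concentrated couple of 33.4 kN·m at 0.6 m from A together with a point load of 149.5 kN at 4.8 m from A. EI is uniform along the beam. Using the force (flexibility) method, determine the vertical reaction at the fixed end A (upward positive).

Remove the prop at B; the released (primary) structure is a cantilever built in at A.
Free-end deflection of the primary structure under the applied loading (downward +):
  clockwise couple 33.4 at a = 0.6: M₀a(2L − a)/(2EI) = 114.2/EI
  point load 149.5 at a = 4.8: Pa²(3L − a)/(6EI) = 7578/EI
  δ_0 = 7692/EI
Tip deflection under a unit load at B: L³/(3EI) = 72/EI.
Compatibility at B: δ_0 − R_B·δ_{BB} = 0, so R_B = 7692/72 = 106.8 kN.
Vertical equilibrium: R_A = ΣP − R_B = 149.5 − 106.8 = 42.67 kN.

R_A = 42.67 kN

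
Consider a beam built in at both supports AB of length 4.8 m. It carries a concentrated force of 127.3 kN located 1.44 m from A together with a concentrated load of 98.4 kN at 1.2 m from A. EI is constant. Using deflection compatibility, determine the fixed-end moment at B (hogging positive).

Take the two fixed-end moments M_A, M_B as redundants; the released structure is the simple span AB.
Simple-span end rotations at A and B under the given loads:
  at A: point load 127.3 at a = 1.44: Pab(L + b)/(6LEI) = 174.5/EI
  at B: point load 127.3 at a = 1.44: Pab(L + a)/(6LEI) = 133.5/EI
  at A: point load 98.4 at a = 1.2: Pab(L + b)/(6LEI) = 124/EI
  at B: point load 98.4 at a = 1.2: Pab(L + a)/(6LEI) = 88.56/EI
  θ_A0 = 298.5/EI,  θ_B0 = 222/EI
Flexibility coefficients: a unit moment at one end gives L/(3EI) there and L/(6EI) at the far end, so f₁₁ = f₂₂ = 1.6/EI and f₁₂ = f₂₁ = 0.8/EI.
Compatibility — zero rotation at each built-in end:
  1.6 M_A + 0.8 M_B = 298.5
  0.8 M_A + 1.6 M_B = 222
Solving the pair gives M_A = 156.2 kN·m and M_B = 60.64 kN·m (hogging).

M_B = 60.64 kN·m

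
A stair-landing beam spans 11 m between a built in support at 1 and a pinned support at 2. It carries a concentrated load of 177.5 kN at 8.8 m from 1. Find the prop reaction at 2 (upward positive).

R_2 = 125 kN

Take the reaction at 2 as the redundant and release it; the primary structure is a cantilever fixed at 1.
Free-end deflection of the primary structure under the applied loading (downward +):
  point load 177.5 at a = 8.8: Pa²(3L − a)/(6EI) = 55441/EI
Flexibility coefficient — unit upward force at 2: δ_{22} = L³/(3EI) = 443.7/EI.
Compatibility at 2: δ_0 − R_2·δ_{22} = 0, so R_2 = 55441/443.7 = 125 kN.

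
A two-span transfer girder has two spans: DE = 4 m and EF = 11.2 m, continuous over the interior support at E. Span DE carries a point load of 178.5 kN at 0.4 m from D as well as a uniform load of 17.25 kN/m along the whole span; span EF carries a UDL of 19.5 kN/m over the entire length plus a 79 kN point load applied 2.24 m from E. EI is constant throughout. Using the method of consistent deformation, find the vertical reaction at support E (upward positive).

R_E = 339.3 kN

Insert a hinge at E; M_E is the redundant, and each span becomes simply supported.
End slopes at the hinge E, treating each span as simply supported:
  span DE: point load 178.5 at a = 0.4: Pab(L + a)/(6LEI) = 47.12/EI
  span DE: UDL 17.25: wL³/(24EI) = 46/EI
  span EF: UDL 19.5: wL³/(24EI) = 1142/EI
  span EF: point load 79 at a = 2.24: Pab(L + b)/(6LEI) = 475.7/EI
  relative rotation θ_0 = (93.12 + 1617)/EI = 1710/EI
A unit hogging moment at E produces rotation L₁/(3EI) + L₂/(3EI) = 5.067/EI.
Compatibility: M_E·(L₁+L₂)/(3EI) = θ_0, giving M_E = 337.6 kN·m (hogging).
Span DE, ΣM about D with M_E applied at E: R_E^{DE}·4 = 209.4 + 337.6, so R_E^{DE} = 136.7 kN and R_D = 247.5 − 136.7 = 110.8 kN.
Span EF, ΣM about F: R_E^{EF}·11.2 = 1931 + 337.6, so R_E^{EF} = 202.5 kN and R_F = 297.4 − 202.5 = 94.86 kN.
R_E = 136.7 + 202.5 = 339.3 kN.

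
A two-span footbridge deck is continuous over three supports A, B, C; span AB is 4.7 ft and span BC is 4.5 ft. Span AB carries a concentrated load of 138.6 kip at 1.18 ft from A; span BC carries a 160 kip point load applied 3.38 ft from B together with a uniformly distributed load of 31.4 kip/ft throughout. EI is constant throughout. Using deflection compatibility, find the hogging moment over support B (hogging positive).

M_B = 119.1 kip·ft

Insert a hinge at B; M_B is the redundant, and each span becomes simply supported.
Discontinuity in slope at B on the released structure — sum the simple-span end rotations:
  span AB: point load 138.6 at a = 1.18: Pab(L + a)/(6LEI) = 120/EI
  span BC: point load 160 at a = 3.38: Pab(L + b)/(6LEI) = 126.1/EI
  span BC: UDL 31.4: wL³/(24EI) = 119.2/EI
  relative rotation θ_0 = (120 + 245.3)/EI = 365.3/EI
A unit hogging moment at B produces rotation L₁/(3EI) + L₂/(3EI) = 3.067/EI.
Compatibility: M_B·(L₁+L₂)/(3EI) = θ_0, giving M_B = 119.1 kip·ft (hogging).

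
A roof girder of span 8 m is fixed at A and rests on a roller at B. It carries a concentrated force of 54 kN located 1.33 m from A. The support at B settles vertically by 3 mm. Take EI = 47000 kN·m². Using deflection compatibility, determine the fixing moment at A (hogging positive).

M_A = 61.51 kN·m

Release the roller at B. Primary structure: cantilever fixed at A.
Downward deflection at the released point B due to the loads:
  point load 54 at a = 1.33: Pa²(3L − a)/(6EI) = 360.9/EI
Flexibility coefficient — unit upward force at B: δ_{BB} = L³/(3EI) = 170.7/EI.
With EI = 47000 kN·m²: δ_0 = 0.007679 m and δ_{BB} = 0.003631 m/kN.
Compatibility — the beam at B must follow the support down by 0.003 m: δ_0 − R_B·δ_{BB} = 0.003, so R_B = (0.007679 − 0.003)/0.003631 = 1.289 kN.
Moment equilibrium about A: M_A = Σ(load moments about A) − R_B·L = 71.82 − 1.289×8 = 61.51 kN·m.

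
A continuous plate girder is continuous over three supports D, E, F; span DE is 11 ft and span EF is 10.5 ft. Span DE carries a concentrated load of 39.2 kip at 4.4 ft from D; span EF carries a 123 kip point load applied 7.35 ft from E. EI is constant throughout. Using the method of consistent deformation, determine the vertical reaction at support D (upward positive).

R_D = 12.32 kip

Release continuity at E by inserting a hinge; the redundant is the internal moment M_E. The primary structure is two simply-supported spans DE and EF.
Rotations at E on the released spans (each span's end-slope, ×1/EI):
  span DE: point load 39.2 at a = 4.4: Pab(L + a)/(6LEI) = 265.6/EI
  span EF: point load 123 at a = 7.35: Pab(L + b)/(6LEI) = 617/EI
  relative rotation θ_0 = (265.6 + 617)/EI = 882.6/EI
A unit hogging moment at E produces rotation L₁/(3EI) + L₂/(3EI) = 7.167/EI.
Compatibility: M_E·(L₁+L₂)/(3EI) = θ_0, giving M_E = 123.2 kip·ft (hogging).
Span DE, ΣM about D with M_E applied at E: R_E^{DE}·11 = 172.5 + 123.2, so R_E^{DE} = 26.88 kip and R_D = 39.2 − 26.88 = 12.32 kip.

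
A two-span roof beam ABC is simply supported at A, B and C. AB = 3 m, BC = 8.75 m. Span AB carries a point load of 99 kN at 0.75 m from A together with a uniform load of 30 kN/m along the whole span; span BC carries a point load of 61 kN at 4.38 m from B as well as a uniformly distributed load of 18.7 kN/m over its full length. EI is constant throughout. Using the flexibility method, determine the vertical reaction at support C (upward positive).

Insert a hinge at B; M_B is the redundant, and each span becomes simply supported.
End slopes at the hinge B, treating each span as simply supported:
  span AB: point load 99 at a = 0.75: Pab(L + a)/(6LEI) = 34.8/EI
  span AB: UDL 30: wL³/(24EI) = 33.75/EI
  span BC: point load 61 at a = 4.38: Pab(L + b)/(6LEI) = 291.8/EI
  span BC: UDL 18.7: wL³/(24EI) = 522/EI
  relative rotation θ_0 = (68.55 + 813.8)/EI = 882.3/EI
A unit hogging moment at B produces rotation L₁/(3EI) + L₂/(3EI) = 3.917/EI.
Compatibility: M_B·(L₁+L₂)/(3EI) = θ_0, giving M_B = 225.3 kN·m (hogging).
Span BC, ΣM about C: R_B^{BC}·8.75 = 982.4 + 225.3, so R_B^{BC} = 138 kN and R_C = 224.6 − 138 = 86.6 kN.

R_C = 86.6 kN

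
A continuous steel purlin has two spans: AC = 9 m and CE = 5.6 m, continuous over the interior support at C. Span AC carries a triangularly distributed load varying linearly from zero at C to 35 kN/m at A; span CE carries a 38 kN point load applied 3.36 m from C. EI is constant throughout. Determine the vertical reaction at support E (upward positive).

R_E = 2.147 kN

Insert a hinge at C; M_C is the redundant, and each span becomes simply supported.
End slopes at the hinge C, treating each span as simply supported:
  span AC: triangular load, peak 35: 7w₀L³/(360EI) = 496.1/EI
  span CE: point load 38 at a = 3.36: Pab(L + b)/(6LEI) = 66.73/EI
  relative rotation θ_0 = (496.1 + 66.73)/EI = 562.9/EI
A unit hogging moment at C produces rotation L₁/(3EI) + L₂/(3EI) = 4.867/EI.
Compatibility: M_C·(L₁+L₂)/(3EI) = θ_0, giving M_C = 115.7 kN·m (hogging).
Span CE, ΣM about E: R_C^{CE}·5.6 = 85.12 + 115.7, so R_C^{CE} = 35.85 kN and R_E = 38 − 35.85 = 2.147 kN.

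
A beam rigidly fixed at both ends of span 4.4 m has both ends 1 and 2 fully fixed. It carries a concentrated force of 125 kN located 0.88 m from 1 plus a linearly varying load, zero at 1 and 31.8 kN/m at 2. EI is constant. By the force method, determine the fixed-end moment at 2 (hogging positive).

Release both end moments; the primary structure is a simply-supported span 12 with redundants M_1 and M_2.
End rotations of the released simple span under the applied load (×1/EI):
  at 1: point load 125 at a = 0.88: Pab(L + b)/(6LEI) = 116.2/EI
  at 2: point load 125 at a = 0.88: Pab(L + a)/(6LEI) = 77.44/EI
  at 1: triangular load, peak 31.8: 7w₀L³/(360EI) = 52.67/EI
  at 2: triangular load, peak 31.8: w₀L³/(45EI) = 60.2/EI
  θ_10 = 168.8/EI,  θ_20 = 137.6/EI
Flexibility coefficients: a unit moment at one end gives L/(3EI) there and L/(6EI) at the far end, so f₁₁ = f₂₂ = 1.467/EI and f₁₂ = f₂₁ = 0.7333/EI.
Compatibility — zero rotation at each built-in end:
  1.467 M_1 + 0.7333 M_2 = 168.8
  0.7333 M_1 + 1.467 M_2 = 137.6
Solving the pair gives M_1 = 90.92 kN·m and M_2 = 48.38 kN·m (hogging).

M_2 = 48.38 kN·m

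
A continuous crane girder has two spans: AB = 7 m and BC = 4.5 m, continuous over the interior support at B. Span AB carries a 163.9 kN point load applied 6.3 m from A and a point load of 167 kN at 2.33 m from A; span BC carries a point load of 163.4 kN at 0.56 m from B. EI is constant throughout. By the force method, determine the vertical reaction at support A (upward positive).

Insert a hinge at B; M_B is the redundant, and each span becomes simply supported.
End slopes at the hinge B, treating each span as simply supported:
  span AB: point load 163.9 at a = 6.3: Pab(L + a)/(6LEI) = 228.9/EI
  span AB: point load 167 at a = 2.33: Pab(L + a)/(6LEI) = 403.7/EI
  span BC: point load 163.4 at a = 0.56: Pab(L + b)/(6LEI) = 112.7/EI
  relative rotation θ_0 = (632.6 + 112.7)/EI = 745.2/EI
A unit hogging moment at B produces rotation L₁/(3EI) + L₂/(3EI) = 3.833/EI.
Slope continuity at B: θ_0 = M_B·3.833/EI, so M_B = 745.2/3.833 = 194.4 kN·m (hogging).
Span AB, ΣM about A with M_B applied at B: R_B^{AB}·7 = 1422 + 194.4, so R_B^{AB} = 230.9 kN and R_A = 330.9 − 230.9 = 100 kN.

R_A = 100 kN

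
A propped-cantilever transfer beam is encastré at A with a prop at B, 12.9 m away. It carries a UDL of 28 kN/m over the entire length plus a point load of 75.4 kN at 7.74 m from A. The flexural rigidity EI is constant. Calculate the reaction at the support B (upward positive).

Choose R_B as the redundant. The primary structure is the cantilever fixed at A.
Downward deflection at the released point B due to the loads:
  UDL 28: wL⁴/(8EI) = 96923/EI
  point load 75.4 at a = 7.74: Pa²(3L − a)/(6EI) = 23308/EI
  δ_0 = 120231/EI
Flexibility coefficient — unit upward force at B: δ_{BB} = L³/(3EI) = 715.6/EI.
Compatibility at B: δ_0 − R_B·δ_{BB} = 0, so R_B = 120231/715.6 = 168 kN.

R_B = 168 kN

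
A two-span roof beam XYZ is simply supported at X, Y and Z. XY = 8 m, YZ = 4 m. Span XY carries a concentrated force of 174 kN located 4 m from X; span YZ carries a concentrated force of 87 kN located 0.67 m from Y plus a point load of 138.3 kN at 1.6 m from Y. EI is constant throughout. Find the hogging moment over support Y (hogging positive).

M_Y = 224.2 kN·m

Insert a hinge at Y; M_Y is the redundant, and each span becomes simply supported.
Discontinuity in slope at Y on the released structure — sum the simple-span end rotations:
  span XY: point load 174 at a = 4: Pab(L + a)/(6LEI) = 696/EI
  span YZ: point load 87 at a = 0.67: Pab(L + b)/(6LEI) = 59.28/EI
  span YZ: point load 138.3 at a = 1.6: Pab(L + b)/(6LEI) = 141.6/EI
  relative rotation θ_0 = (696 + 200.9)/EI = 896.9/EI
A unit hogging moment at Y produces rotation L₁/(3EI) + L₂/(3EI) = 4/EI.
Slope continuity at Y: θ_0 = M_Y·4/EI, so M_Y = 896.9/4 = 224.2 kN·m (hogging).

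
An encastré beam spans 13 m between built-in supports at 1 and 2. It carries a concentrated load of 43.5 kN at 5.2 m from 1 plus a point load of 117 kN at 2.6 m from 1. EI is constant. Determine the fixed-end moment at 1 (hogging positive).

M_1 = 276.1 kN·m

Take the two fixed-end moments M_1, M_2 as redundants; the released structure is the simple span 12.
On the primary (simply-supported) span, the end slopes from the loading are:
  at 1: point load 43.5 at a = 5.2: Pab(L + b)/(6LEI) = 470.5/EI
  at 2: point load 43.5 at a = 5.2: Pab(L + a)/(6LEI) = 411.7/EI
  at 1: point load 117 at a = 2.6: Pab(L + b)/(6LEI) = 949.1/EI
  at 2: point load 117 at a = 2.6: Pab(L + a)/(6LEI) = 632.7/EI
  θ_10 = 1420/EI,  θ_20 = 1044/EI
Flexibility coefficients: a unit moment at one end gives L/(3EI) there and L/(6EI) at the far end, so f₁₁ = f₂₂ = 4.333/EI and f₁₂ = f₂₁ = 2.167/EI.
Compatibility — zero rotation at each built-in end:
  4.333 M_1 + 2.167 M_2 = 1420
  2.167 M_1 + 4.333 M_2 = 1044
Solving the pair gives M_1 = 276.1 kN·m and M_2 = 103 kN·m (hogging).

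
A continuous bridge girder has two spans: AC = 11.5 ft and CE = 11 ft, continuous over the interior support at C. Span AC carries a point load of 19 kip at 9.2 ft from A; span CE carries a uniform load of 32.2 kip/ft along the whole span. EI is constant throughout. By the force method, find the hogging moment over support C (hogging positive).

Release continuity at C by inserting a hinge; the redundant is the internal moment M_C. The primary structure is two simply-supported spans AC and CE.
End slopes at the hinge C, treating each span as simply supported:
  span AC: point load 19 at a = 9.2: Pab(L + a)/(6LEI) = 120.6/EI
  span CE: UDL 32.2: wL³/(24EI) = 1786/EI
  relative rotation θ_0 = (120.6 + 1786)/EI = 1906/EI
A unit hogging moment at C produces rotation L₁/(3EI) + L₂/(3EI) = 7.5/EI.
Slope continuity at C: θ_0 = M_C·7.5/EI, so M_C = 1906/7.5 = 254.2 kip·ft (hogging).

M_C = 254.2 kip·ft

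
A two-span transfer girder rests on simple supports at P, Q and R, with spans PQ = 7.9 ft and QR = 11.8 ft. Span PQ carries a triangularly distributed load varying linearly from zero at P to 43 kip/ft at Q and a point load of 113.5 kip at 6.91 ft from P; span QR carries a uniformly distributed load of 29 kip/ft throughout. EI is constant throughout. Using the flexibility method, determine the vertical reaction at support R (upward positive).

Insert a hinge at Q; M_Q is the redundant, and each span becomes simply supported.
End slopes at the hinge Q, treating each span as simply supported:
  span PQ: triangular load, peak 43: w₀L³/(45EI) = 471.1/EI
  span PQ: point load 113.5 at a = 6.91: Pab(L + a)/(6LEI) = 242.6/EI
  span QR: UDL 29: wL³/(24EI) = 1985/EI
  relative rotation θ_0 = (713.7 + 1985)/EI = 2699/EI
A unit hogging moment at Q produces rotation L₁/(3EI) + L₂/(3EI) = 6.567/EI.
Slope continuity at Q: θ_0 = M_Q·6.567/EI, so M_Q = 2699/6.567 = 411 kip·ft (hogging).
Span QR, ΣM about R: R_Q^{QR}·11.8 = 2019 + 411, so R_Q^{QR} = 205.9 kip and R_R = 342.2 − 205.9 = 136.3 kip.

R_R = 136.3 kip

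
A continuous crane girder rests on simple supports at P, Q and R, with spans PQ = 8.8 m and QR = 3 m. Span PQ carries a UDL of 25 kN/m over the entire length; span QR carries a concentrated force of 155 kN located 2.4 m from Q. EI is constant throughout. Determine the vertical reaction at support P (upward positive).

R_P = 88.2 kN

Insert a hinge at Q; M_Q is the redundant, and each span becomes simply supported.
Rotations at Q on the released spans (each span's end-slope, ×1/EI):
  span PQ: UDL 25: wL³/(24EI) = 709.9/EI
  span QR: point load 155 at a = 2.4: Pab(L + b)/(6LEI) = 44.64/EI
  relative rotation θ_0 = (709.9 + 44.64)/EI = 754.5/EI
A unit hogging moment at Q produces rotation L₁/(3EI) + L₂/(3EI) = 3.933/EI.
Slope continuity at Q: θ_0 = M_Q·3.933/EI, so M_Q = 754.5/3.933 = 191.8 kN·m (hogging).
Span PQ, ΣM about P with M_Q applied at Q: R_Q^{PQ}·8.8 = 968 + 191.8, so R_Q^{PQ} = 131.8 kN and R_P = 220 − 131.8 = 88.2 kN.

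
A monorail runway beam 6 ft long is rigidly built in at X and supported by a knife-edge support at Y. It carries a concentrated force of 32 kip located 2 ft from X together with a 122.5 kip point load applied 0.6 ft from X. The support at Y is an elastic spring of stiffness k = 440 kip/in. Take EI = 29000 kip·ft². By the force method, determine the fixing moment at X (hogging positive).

Take the reaction at Y as the redundant and release it; the primary structure is a cantilever fixed at X.
Primary-structure tip deflection at Y by superposition:
  point load 32 at a = 2: Pa²(3L − a)/(6EI) = 341.3/EI
  point load 122.5 at a = 0.6: Pa²(3L − a)/(6EI) = 127.9/EI
  δ_0 = 469.2/EI
Flexibility coefficient — unit upward force at Y: δ_{YY} = L³/(3EI) = 72/EI.
With EI = 29000 kip·ft²: δ_0 = 0.01618 ft and δ_{YY} = 0.002483 ft/kip.
Compatibility — the spring shortens by R_Y/k under the reaction it provides: δ_0 − R_Y·δ_{YY} = R_Y/k. With 1/k = 1/(440×12) ft/kip = 0.000189 ft/kip, R_Y = δ_0 / (δ_{YY} + 1/k) = 0.01618 / (0.002483 + 0.000189) = 6.055 kip.
Moment equilibrium about X: M_X = Σ(load moments about X) − R_Y·L = 137.5 − 6.055×6 = 101.2 kip·ft.

M_X = 101.2 kip·ft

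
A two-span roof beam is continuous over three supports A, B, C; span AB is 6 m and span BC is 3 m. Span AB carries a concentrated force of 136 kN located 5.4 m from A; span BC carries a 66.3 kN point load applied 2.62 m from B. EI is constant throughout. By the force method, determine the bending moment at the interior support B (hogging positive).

M_B = 50.64 kN·m

Take M_B as the redundant. Released structure: two simple spans AB and BC with a hinge at B.
Rotations at B on the released spans (each span's end-slope, ×1/EI):
  span AB: point load 136 at a = 5.4: Pab(L + a)/(6LEI) = 139.5/EI
  span BC: point load 66.3 at a = 2.62: Pab(L + b)/(6LEI) = 12.39/EI
  relative rotation θ_0 = (139.5 + 12.39)/EI = 151.9/EI
A unit hogging moment at B produces rotation L₁/(3EI) + L₂/(3EI) = 3/EI.
Compatibility: M_B·(L₁+L₂)/(3EI) = θ_0, giving M_B = 50.64 kN·m (hogging).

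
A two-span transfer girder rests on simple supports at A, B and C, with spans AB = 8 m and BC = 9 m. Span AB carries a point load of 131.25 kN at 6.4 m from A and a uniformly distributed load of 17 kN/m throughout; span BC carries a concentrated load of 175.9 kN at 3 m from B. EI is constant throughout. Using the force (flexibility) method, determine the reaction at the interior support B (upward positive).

Take M_B as the redundant. Released structure: two simple spans AB and BC with a hinge at B.
End slopes at the hinge B, treating each span as simply supported:
  span AB: point load 131.25 at a = 6.4: Pab(L + a)/(6LEI) = 403.2/EI
  span AB: UDL 17: wL³/(24EI) = 362.7/EI
  span BC: point load 175.9 at a = 3: Pab(L + b)/(6LEI) = 879.5/EI
  relative rotation θ_0 = (765.9 + 879.5)/EI = 1645/EI
A unit hogging moment at B produces rotation L₁/(3EI) + L₂/(3EI) = 5.667/EI.
Slope continuity at B: θ_0 = M_B·5.667/EI, so M_B = 1645/5.667 = 290.4 kN·m (hogging).
Span AB, ΣM about A with M_B applied at B: R_B^{AB}·8 = 1384 + 290.4, so R_B^{AB} = 209.3 kN and R_A = 267.2 − 209.3 = 57.96 kN.
Span BC, ΣM about C: R_B^{BC}·9 = 1055 + 290.4, so R_B^{BC} = 149.5 kN and R_C = 175.9 − 149.5 = 26.37 kN.
R_B = 209.3 + 149.5 = 358.8 kN.

R_B = 358.8 kN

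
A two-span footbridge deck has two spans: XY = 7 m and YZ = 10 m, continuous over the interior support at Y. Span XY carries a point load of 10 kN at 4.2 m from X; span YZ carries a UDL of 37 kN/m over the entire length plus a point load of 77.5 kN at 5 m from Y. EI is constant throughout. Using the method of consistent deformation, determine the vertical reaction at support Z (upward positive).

R_Z = 187.4 kN

Insert a hinge at Y; M_Y is the redundant, and each span becomes simply supported.
Discontinuity in slope at Y on the released structure — sum the simple-span end rotations:
  span XY: point load 10 at a = 4.2: Pab(L + a)/(6LEI) = 31.36/EI
  span YZ: UDL 37: wL³/(24EI) = 1542/EI
  span YZ: point load 77.5 at a = 5: Pab(L + b)/(6LEI) = 484.4/EI
  relative rotation θ_0 = (31.36 + 2026)/EI = 2057/EI
A unit hogging moment at Y produces rotation L₁/(3EI) + L₂/(3EI) = 5.667/EI.
Compatibility: M_Y·(L₁+L₂)/(3EI) = θ_0, giving M_Y = 363.1 kN·m (hogging).
Span YZ, ΣM about Z: R_Y^{YZ}·10 = 2238 + 363.1, so R_Y^{YZ} = 260.1 kN and R_Z = 447.5 − 260.1 = 187.4 kN.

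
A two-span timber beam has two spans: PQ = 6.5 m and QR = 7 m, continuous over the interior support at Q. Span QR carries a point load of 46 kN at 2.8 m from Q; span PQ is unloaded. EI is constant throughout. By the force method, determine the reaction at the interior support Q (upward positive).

R_Q = 37.11 kN

Insert a hinge at Q; M_Q is the redundant, and each span becomes simply supported.
End slopes at the hinge Q, treating each span as simply supported:
  span QR: point load 46 at a = 2.8: Pab(L + b)/(6LEI) = 144.3/EI
  relative rotation θ_0 = (0 + 144.3)/EI = 144.3/EI
A unit hogging moment at Q produces rotation L₁/(3EI) + L₂/(3EI) = 4.5/EI.
Compatibility: M_Q·(L₁+L₂)/(3EI) = θ_0, giving M_Q = 32.06 kN·m (hogging).
Span PQ, ΣM about P with M_Q applied at Q: R_Q^{PQ}·6.5 = 0 + 32.06, so R_Q^{PQ} = 4.932 kN and R_P = 0 − 4.932 = -4.932 kN.
Span QR, ΣM about R: R_Q^{QR}·7 = 193.2 + 32.06, so R_Q^{QR} = 32.18 kN and R_R = 46 − 32.18 = 13.82 kN.
R_Q = 4.932 + 32.18 = 37.11 kN.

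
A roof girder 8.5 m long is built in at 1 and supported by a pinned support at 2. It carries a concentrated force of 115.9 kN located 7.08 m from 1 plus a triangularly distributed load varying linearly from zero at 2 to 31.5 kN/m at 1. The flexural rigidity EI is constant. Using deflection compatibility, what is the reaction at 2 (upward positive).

Release the roller at 2. Primary structure: cantilever fixed at 1.
Downward deflection at the released point 2 due to the loads:
  point load 115.9 at a = 7.08: Pa²(3L − a)/(6EI) = 17836/EI
  triangular load, peak 31.5 at the fixed end: w₀L⁴/(30EI) = 5481/EI
  δ_0 = 23317/EI
Tip deflection under a unit load at 2: L³/(3EI) = 204.7/EI.
The prop prevents deflection at 2: R_2 = δ_0/δ_{22} = 23317/204.7 = 113.9 kN.

R_2 = 113.9 kN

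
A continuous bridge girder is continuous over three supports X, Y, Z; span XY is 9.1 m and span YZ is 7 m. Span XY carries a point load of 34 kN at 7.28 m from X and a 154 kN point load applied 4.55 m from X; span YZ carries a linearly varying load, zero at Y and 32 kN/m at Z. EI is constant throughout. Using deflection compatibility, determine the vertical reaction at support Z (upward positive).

Release continuity at Y by inserting a hinge; the redundant is the internal moment M_Y. The primary structure is two simply-supported spans XY and YZ.
Discontinuity in slope at Y on the released structure — sum the simple-span end rotations:
  span XY: point load 34 at a = 7.28: Pab(L + a)/(6LEI) = 135.1/EI
  span XY: point load 154 at a = 4.55: Pab(L + a)/(6LEI) = 797/EI
  span YZ: triangular load, peak 32: 7w₀L³/(360EI) = 213.4/EI
  relative rotation θ_0 = (932.2 + 213.4)/EI = 1146/EI
A unit hogging moment at Y produces rotation L₁/(3EI) + L₂/(3EI) = 5.367/EI.
Compatibility: M_Y·(L₁+L₂)/(3EI) = θ_0, giving M_Y = 213.5 kN·m (hogging).
Span YZ, ΣM about Z: R_Y^{YZ}·7 = 261.3 + 213.5, so R_Y^{YZ} = 67.83 kN and R_Z = 112 − 67.83 = 44.17 kN.

R_Z = 44.17 kN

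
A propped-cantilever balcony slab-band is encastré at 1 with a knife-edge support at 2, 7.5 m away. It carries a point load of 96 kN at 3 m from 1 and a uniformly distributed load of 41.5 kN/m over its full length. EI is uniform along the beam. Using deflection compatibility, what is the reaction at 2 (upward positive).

R_2 = 136.7 kN

Remove the prop at 2; the released (primary) structure is a cantilever built in at 1.
Deflection at 2 on the released cantilever, summing each load's contribution:
  point load 96 at a = 3: Pa²(3L − a)/(6EI) = 2808/EI
  UDL 41.5: wL⁴/(8EI) = 16414/EI
  δ_0 = 19222/EI
Flexibility coefficient — unit upward force at 2: δ_{22} = L³/(3EI) = 140.6/EI.
Compatibility at 2: δ_0 − R_2·δ_{22} = 0, so R_2 = 19222/140.6 = 136.7 kN.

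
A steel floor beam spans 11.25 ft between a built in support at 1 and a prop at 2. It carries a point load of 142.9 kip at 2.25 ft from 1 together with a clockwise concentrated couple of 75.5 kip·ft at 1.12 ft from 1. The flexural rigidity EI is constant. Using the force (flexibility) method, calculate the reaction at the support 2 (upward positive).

Take the reaction at 2 as the redundant and release it; the primary structure is a cantilever fixed at 1.
Deflection at 2 on the released cantilever, summing each load's contribution:
  point load 142.9 at a = 2.25: Pa²(3L − a)/(6EI) = 3798/EI
  clockwise couple 75.5 at a = 1.12: M₀a(2L − a)/(2EI) = 903.9/EI
  δ_0 = 4702/EI
Flexibility coefficient — unit upward force at 2: δ_{22} = L³/(3EI) = 474.6/EI.
Compatibility at 2: δ_0 − R_2·δ_{22} = 0, so R_2 = 4702/474.6 = 9.907 kip.

R_2 = 9.907 kip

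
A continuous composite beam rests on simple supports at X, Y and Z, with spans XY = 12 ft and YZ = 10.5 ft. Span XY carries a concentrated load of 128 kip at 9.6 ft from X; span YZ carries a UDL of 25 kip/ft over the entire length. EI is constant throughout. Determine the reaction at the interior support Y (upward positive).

R_Y = 283.4 kip

Release continuity at Y by inserting a hinge; the redundant is the internal moment M_Y. The primary structure is two simply-supported spans XY and YZ.
Rotations at Y on the released spans (each span's end-slope, ×1/EI):
  span XY: point load 128 at a = 9.6: Pab(L + a)/(6LEI) = 884.7/EI
  span YZ: UDL 25: wL³/(24EI) = 1206/EI
  relative rotation θ_0 = (884.7 + 1206)/EI = 2091/EI
A unit hogging moment at Y produces rotation L₁/(3EI) + L₂/(3EI) = 7.5/EI.
Slope continuity at Y: θ_0 = M_Y·7.5/EI, so M_Y = 2091/7.5 = 278.7 kip·ft (hogging).
Span XY, ΣM about X with M_Y applied at Y: R_Y^{XY}·12 = 1229 + 278.7, so R_Y^{XY} = 125.6 kip and R_X = 128 − 125.6 = 2.371 kip.
Span YZ, ΣM about Z: R_Y^{YZ}·10.5 = 1378 + 278.7, so R_Y^{YZ} = 157.8 kip and R_Z = 262.5 − 157.8 = 104.7 kip.
R_Y = 125.6 + 157.8 = 283.4 kip.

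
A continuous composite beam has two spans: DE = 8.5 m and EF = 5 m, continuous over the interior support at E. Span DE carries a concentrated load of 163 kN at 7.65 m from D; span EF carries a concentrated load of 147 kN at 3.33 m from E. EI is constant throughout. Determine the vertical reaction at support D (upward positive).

R_D = 2.773 kN

Take M_E as the redundant. Released structure: two simple spans DE and EF with a hinge at E.
Rotations at E on the released spans (each span's end-slope, ×1/EI):
  span DE: point load 163 at a = 7.65: Pab(L + a)/(6LEI) = 335.6/EI
  span EF: point load 147 at a = 3.33: Pab(L + b)/(6LEI) = 181.8/EI
  relative rotation θ_0 = (335.6 + 181.8)/EI = 517.4/EI
A unit hogging moment at E produces rotation L₁/(3EI) + L₂/(3EI) = 4.5/EI.
Slope continuity at E: θ_0 = M_E·4.5/EI, so M_E = 517.4/4.5 = 115 kN·m (hogging).
Span DE, ΣM about D with M_E applied at E: R_E^{DE}·8.5 = 1247 + 115, so R_E^{DE} = 160.2 kN and R_D = 163 − 160.2 = 2.773 kN.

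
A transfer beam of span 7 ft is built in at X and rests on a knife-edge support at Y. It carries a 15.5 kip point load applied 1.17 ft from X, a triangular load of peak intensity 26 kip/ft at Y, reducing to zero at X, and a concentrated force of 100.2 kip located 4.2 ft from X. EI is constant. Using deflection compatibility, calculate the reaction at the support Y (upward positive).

R_Y = 93.95 kip

Release the roller at Y. Primary structure: cantilever fixed at X.
Primary-structure tip deflection at Y by superposition:
  point load 15.5 at a = 1.17: Pa²(3L − a)/(6EI) = 70.13/EI
  triangular load, peak 26 at the free end: 11w₀L⁴/(120EI) = 5722/EI
  point load 100.2 at a = 4.2: Pa²(3L − a)/(6EI) = 4949/EI
  δ_0 = 10742/EI
Tip deflection under a unit load at Y: L³/(3EI) = 114.3/EI.
The prop prevents deflection at Y: R_Y = δ_0/δ_{YY} = 10742/114.3 = 93.95 kip.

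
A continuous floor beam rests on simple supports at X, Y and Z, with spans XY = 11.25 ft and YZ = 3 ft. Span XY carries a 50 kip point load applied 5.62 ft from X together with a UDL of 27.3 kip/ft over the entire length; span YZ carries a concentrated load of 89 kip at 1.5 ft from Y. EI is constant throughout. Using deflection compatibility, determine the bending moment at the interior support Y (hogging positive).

Release continuity at Y by inserting a hinge; the redundant is the internal moment M_Y. The primary structure is two simply-supported spans XY and YZ.
End slopes at the hinge Y, treating each span as simply supported:
  span XY: point load 50 at a = 5.62: Pab(L + a)/(6LEI) = 395.4/EI
  span XY: UDL 27.3: wL³/(24EI) = 1620/EI
  span YZ: point load 89 at a = 1.5: Pab(L + b)/(6LEI) = 50.06/EI
  relative rotation θ_0 = (2015 + 50.06)/EI = 2065/EI
A unit hogging moment at Y produces rotation L₁/(3EI) + L₂/(3EI) = 4.75/EI.
Slope continuity at Y: θ_0 = M_Y·4.75/EI, so M_Y = 2065/4.75 = 434.7 kip·ft (hogging).

M_Y = 434.7 kip·ft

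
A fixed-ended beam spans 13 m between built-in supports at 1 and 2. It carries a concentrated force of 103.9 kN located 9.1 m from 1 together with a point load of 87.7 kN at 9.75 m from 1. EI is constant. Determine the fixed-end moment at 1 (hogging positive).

M_1 = 138.5 kN·m

Release both end moments; the primary structure is a simply-supported span 12 with redundants M_1 and M_2.
Simple-span end rotations at 1 and 2 under the given loads:
  at 1: point load 103.9 at a = 9.1: Pab(L + b)/(6LEI) = 798.9/EI
  at 2: point load 103.9 at a = 9.1: Pab(L + a)/(6LEI) = 1045/EI
  at 1: point load 87.7 at a = 9.75: Pab(L + b)/(6LEI) = 579/EI
  at 2: point load 87.7 at a = 9.75: Pab(L + a)/(6LEI) = 810.5/EI
  θ_10 = 1378/EI,  θ_20 = 1855/EI
Flexibility coefficients: a unit moment at one end gives L/(3EI) there and L/(6EI) at the far end, so f₁₁ = f₂₂ = 4.333/EI and f₁₂ = f₂₁ = 2.167/EI.
Compatibility — zero rotation at each built-in end:
  4.333 M_1 + 2.167 M_2 = 1378
  2.167 M_1 + 4.333 M_2 = 1855
Solving the pair gives M_1 = 138.5 kN·m and M_2 = 358.9 kN·m (hogging).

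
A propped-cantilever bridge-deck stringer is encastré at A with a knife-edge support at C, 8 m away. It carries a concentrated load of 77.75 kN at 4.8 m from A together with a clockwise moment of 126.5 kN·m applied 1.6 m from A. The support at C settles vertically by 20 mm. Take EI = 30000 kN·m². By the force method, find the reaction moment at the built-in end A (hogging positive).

Choose R_C as the redundant. The primary structure is the cantilever fixed at A.
Primary-structure tip deflection at C by superposition:
  point load 77.75 at a = 4.8: Pa²(3L − a)/(6EI) = 5732/EI
  clockwise couple 126.5 at a = 1.6: M₀a(2L − a)/(2EI) = 1457/EI
  δ_0 = 7190/EI
Flexibility coefficient — unit upward force at C: δ_{CC} = L³/(3EI) = 170.7/EI.
With EI = 30000 kN·m²: δ_0 = 0.23965 m and δ_{CC} = 0.005689 m/kN.
Compatibility — the beam at C must follow the support down by 0.02 m: δ_0 − R_C·δ_{CC} = 0.02, so R_C = (0.23965 − 0.02)/0.005689 = 38.61 kN.
Moment equilibrium about A: M_A = Σ(load moments about A) − R_C·L = 499.7 − 38.61×8 = 190.8 kN·m.

M_A = 190.8 kN·m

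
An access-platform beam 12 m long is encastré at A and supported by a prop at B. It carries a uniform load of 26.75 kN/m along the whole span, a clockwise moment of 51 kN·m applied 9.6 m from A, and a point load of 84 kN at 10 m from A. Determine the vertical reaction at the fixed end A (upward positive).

R_A = 215.3 kN

Take the reaction at B as the redundant and release it; the primary structure is a cantilever fixed at A.
Primary-structure tip deflection at B by superposition:
  UDL 26.75: wL⁴/(8EI) = 69336/EI
  clockwise couple 51 at a = 9.6: M₀a(2L − a)/(2EI) = 3525/EI
  point load 84 at a = 10: Pa²(3L − a)/(6EI) = 36400/EI
  δ_0 = 109261/EI
Flexibility coefficient — unit upward force at B: δ_{BB} = L³/(3EI) = 576/EI.
Compatibility at B: δ_0 − R_B·δ_{BB} = 0, so R_B = 109261/576 = 189.7 kN.
Vertical equilibrium: R_A = ΣP − R_B = 405 − 189.7 = 215.3 kN.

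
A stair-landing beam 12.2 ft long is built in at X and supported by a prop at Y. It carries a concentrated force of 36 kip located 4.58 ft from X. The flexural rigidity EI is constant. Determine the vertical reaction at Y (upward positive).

R_Y = 6.658 kip

Take the reaction at Y as the redundant and release it; the primary structure is a cantilever fixed at X.
Downward deflection at the released point Y due to the loads:
  point load 36 at a = 4.58: Pa²(3L − a)/(6EI) = 4030/EI
Tip deflection under a unit load at Y: L³/(3EI) = 605.3/EI.
The prop prevents deflection at Y: R_Y = δ_0/δ_{YY} = 4030/605.3 = 6.658 kip.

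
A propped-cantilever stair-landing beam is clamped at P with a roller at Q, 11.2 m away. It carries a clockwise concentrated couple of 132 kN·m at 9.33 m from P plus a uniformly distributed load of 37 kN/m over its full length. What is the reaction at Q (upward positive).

R_Q = 172.6 kN

Choose R_Q as the redundant. The primary structure is the cantilever fixed at P.
Downward deflection at the released point Q due to the loads:
  clockwise couple 132 at a = 9.33: M₀a(2L − a)/(2EI) = 8048/EI
  UDL 37: wL⁴/(8EI) = 72775/EI
  δ_0 = 80824/EI
Tip deflection under a unit load at Q: L³/(3EI) = 468.3/EI.
Compatibility at Q: δ_0 − R_Q·δ_{QQ} = 0, so R_Q = 80824/468.3 = 172.6 kN.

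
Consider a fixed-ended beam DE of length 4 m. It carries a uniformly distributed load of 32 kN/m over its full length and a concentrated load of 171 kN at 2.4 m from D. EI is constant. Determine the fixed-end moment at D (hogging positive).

Release both end moments; the primary structure is a simply-supported span DE with redundants M_D and M_E.
End rotations of the released simple span under the applied load (×1/EI):
  at D: UDL 32: wL³/(24EI) = 85.33/EI
  at E: UDL 32: wL³/(24EI) = 85.33/EI
  at D: point load 171 at a = 2.4: Pab(L + b)/(6LEI) = 153.2/EI
  at E: point load 171 at a = 2.4: Pab(L + a)/(6LEI) = 175.1/EI
  θ_D0 = 238.5/EI,  θ_E0 = 260.4/EI
Flexibility coefficients: a unit moment at one end gives L/(3EI) there and L/(6EI) at the far end, so f₁₁ = f₂₂ = 1.333/EI and f₁₂ = f₂₁ = 0.6667/EI.
Compatibility — zero rotation at each built-in end:
  1.333 M_D + 0.6667 M_E = 238.5
  0.6667 M_D + 1.333 M_E = 260.4
Solving the pair gives M_D = 108.3 kN·m and M_E = 141.2 kN·m (hogging).

M_D = 108.3 kN·m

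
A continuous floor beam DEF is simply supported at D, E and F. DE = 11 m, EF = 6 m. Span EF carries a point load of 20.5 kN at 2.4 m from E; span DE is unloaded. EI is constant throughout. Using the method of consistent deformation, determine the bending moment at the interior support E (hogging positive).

M_E = 8.335 kN·m

Release continuity at E by inserting a hinge; the redundant is the internal moment M_E. The primary structure is two simply-supported spans DE and EF.
End slopes at the hinge E, treating each span as simply supported:
  span EF: point load 20.5 at a = 2.4: Pab(L + b)/(6LEI) = 47.23/EI
  relative rotation θ_0 = (0 + 47.23)/EI = 47.23/EI
A unit hogging moment at E produces rotation L₁/(3EI) + L₂/(3EI) = 5.667/EI.
Compatibility: M_E·(L₁+L₂)/(3EI) = θ_0, giving M_E = 8.335 kN·m (hogging).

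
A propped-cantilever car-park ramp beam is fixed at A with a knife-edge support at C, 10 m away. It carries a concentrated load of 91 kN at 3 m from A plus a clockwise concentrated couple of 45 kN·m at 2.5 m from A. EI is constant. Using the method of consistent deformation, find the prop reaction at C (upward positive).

R_C = 14.01 kN

Choose R_C as the redundant. The primary structure is the cantilever fixed at A.
Deflection at C on the released cantilever, summing each load's contribution:
  point load 91 at a = 3: Pa²(3L − a)/(6EI) = 3686/EI
  clockwise couple 45 at a = 2.5: M₀a(2L − a)/(2EI) = 984.4/EI
  δ_0 = 4670/EI
Flexibility coefficient — unit upward force at C: δ_{CC} = L³/(3EI) = 333.3/EI.
Compatibility at C: δ_0 − R_C·δ_{CC} = 0, so R_C = 4670/333.3 = 14.01 kN.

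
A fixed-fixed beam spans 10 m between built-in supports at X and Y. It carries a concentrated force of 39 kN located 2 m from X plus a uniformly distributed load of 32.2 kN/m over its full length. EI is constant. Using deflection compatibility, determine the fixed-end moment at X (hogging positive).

Take the two fixed-end moments M_X, M_Y as redundants; the released structure is the simple span XY.
On the primary (simply-supported) span, the end slopes from the loading are:
  at X: point load 39 at a = 2: Pab(L + b)/(6LEI) = 187.2/EI
  at Y: point load 39 at a = 2: Pab(L + a)/(6LEI) = 124.8/EI
  at X: UDL 32.2: wL³/(24EI) = 1342/EI
  at Y: UDL 32.2: wL³/(24EI) = 1342/EI
  θ_X0 = 1529/EI,  θ_Y0 = 1466/EI
Flexibility coefficients: a unit moment at one end gives L/(3EI) there and L/(6EI) at the far end, so f₁₁ = f₂₂ = 3.333/EI and f₁₂ = f₂₁ = 1.667/EI.
Compatibility — zero rotation at each built-in end:
  3.333 M_X + 1.667 M_Y = 1529
  1.667 M_X + 3.333 M_Y = 1466
Solving the pair gives M_X = 318.3 kN·m and M_Y = 280.8 kN·m (hogging).

M_X = 318.3 kN·m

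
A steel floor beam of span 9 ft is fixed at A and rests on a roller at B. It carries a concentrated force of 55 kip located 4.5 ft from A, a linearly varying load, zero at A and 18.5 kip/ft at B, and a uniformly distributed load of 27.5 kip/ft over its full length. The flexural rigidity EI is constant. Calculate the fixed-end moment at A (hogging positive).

M_A = 458.7 kip·ft

Release the roller at B. Primary structure: cantilever fixed at A.
Primary-structure tip deflection at B by superposition:
  point load 55 at a = 4.5: Pa²(3L − a)/(6EI) = 4177/EI
  triangular load, peak 18.5 at the free end: 11w₀L⁴/(120EI) = 11126/EI
  UDL 27.5: wL⁴/(8EI) = 22553/EI
  δ_0 = 37856/EI
Tip deflection under a unit load at B: L³/(3EI) = 243/EI.
The prop prevents deflection at B: R_B = δ_0/δ_{BB} = 37856/243 = 155.8 kip.
Moment equilibrium about A: M_A = Σ(load moments about A) − R_B·L = 1861 − 155.8×9 = 458.7 kip·ft.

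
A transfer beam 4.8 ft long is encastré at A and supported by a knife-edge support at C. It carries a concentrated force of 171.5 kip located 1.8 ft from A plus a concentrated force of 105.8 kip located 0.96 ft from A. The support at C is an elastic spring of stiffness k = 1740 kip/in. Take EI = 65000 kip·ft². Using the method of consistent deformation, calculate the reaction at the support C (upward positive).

R_C = 34.65 kip

Choose R_C as the redundant. The primary structure is the cantilever fixed at A.
Deflection at C on the released cantilever, summing each load's contribution:
  point load 171.5 at a = 1.8: Pa²(3L − a)/(6EI) = 1167/EI
  point load 105.8 at a = 0.96: Pa²(3L − a)/(6EI) = 218.4/EI
  δ_0 = 1385/EI
Flexibility coefficient — unit upward force at C: δ_{CC} = L³/(3EI) = 36.86/EI.
With EI = 65000 kip·ft²: δ_0 = 0.021312 ft and δ_{CC} = 0.000567 ft/kip.
Compatibility — the spring shortens by R_C/k under the reaction it provides: δ_0 − R_C·δ_{CC} = R_C/k. With 1/k = 1/(1740×12) ft/kip = 0.000048 ft/kip, R_C = δ_0 / (δ_{CC} + 1/k) = 0.021312 / (0.000567 + 0.000048) = 34.65 kip.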